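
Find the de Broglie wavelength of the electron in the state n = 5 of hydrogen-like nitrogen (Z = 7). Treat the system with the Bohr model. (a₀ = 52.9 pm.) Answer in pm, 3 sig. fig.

237 pm

The Bohr quantisation condition is nλ = 2πr_n.
r_n = n²a₀/Z = 189 pm
λ = 2πr_n/n = 2π·189/5 = 237 pm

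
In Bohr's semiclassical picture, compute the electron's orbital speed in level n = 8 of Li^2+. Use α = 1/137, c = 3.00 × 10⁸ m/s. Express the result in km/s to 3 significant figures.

v_n = Zαc/n = 3 × 0.00730 × 3.00 × 10⁸ / 8
    = 821 km/s

821 km/s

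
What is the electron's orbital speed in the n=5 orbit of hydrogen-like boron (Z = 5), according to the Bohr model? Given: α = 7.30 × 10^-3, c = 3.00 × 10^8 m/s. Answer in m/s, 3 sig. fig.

v_n = Zαc/n = 5 × 0.00730 × 3.00 × 10^8 / 5
    = 2.19 × 10^6 m/s

2.19 × 10^6 m/s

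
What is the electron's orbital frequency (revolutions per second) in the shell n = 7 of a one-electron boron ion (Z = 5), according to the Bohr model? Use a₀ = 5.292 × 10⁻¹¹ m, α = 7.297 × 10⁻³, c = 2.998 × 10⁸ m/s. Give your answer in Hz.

r = n²a₀/Z = 5.186 × 10⁻¹⁰ m, v = Zαc/n = 1.563 × 10⁶ m/s
f = v/(2πr) = 4.795 × 10¹⁴ Hz

4.795 × 10¹⁴ Hz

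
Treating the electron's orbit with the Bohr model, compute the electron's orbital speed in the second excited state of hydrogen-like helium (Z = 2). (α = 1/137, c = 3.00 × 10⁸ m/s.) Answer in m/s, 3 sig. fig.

1.46 × 10⁶ m/s

v_n = Zαc/n = 2 × 0.00730 × 3.00 × 10⁸ / 3
    = 1.46 × 10⁶ m/s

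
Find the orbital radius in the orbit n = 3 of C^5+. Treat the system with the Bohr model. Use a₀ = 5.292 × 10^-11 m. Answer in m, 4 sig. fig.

7.938 × 10^-11 m

r_n = n²a₀/Z = 3² × 5.292 × 10^-11 / 6
    = 9 × 5.292 × 10^-11 / 6 = 7.938 × 10^-11 m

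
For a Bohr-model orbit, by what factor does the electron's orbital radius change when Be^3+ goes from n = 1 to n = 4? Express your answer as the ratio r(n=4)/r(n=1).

r ∝ Z^-1 · n^2; with Z fixed, r ∝ n^2.
r(n=4)/r(n=1) = (4/1)^2 = 16

16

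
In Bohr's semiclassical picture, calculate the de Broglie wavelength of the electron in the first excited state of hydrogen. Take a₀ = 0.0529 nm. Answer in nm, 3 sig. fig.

0.665 nm

The Bohr quantisation condition is nλ = 2πr_n.
r_n = n²a₀/Z = 0.212 nm
λ = 2πr_n/n = 2π·0.212/2 = 0.665 nm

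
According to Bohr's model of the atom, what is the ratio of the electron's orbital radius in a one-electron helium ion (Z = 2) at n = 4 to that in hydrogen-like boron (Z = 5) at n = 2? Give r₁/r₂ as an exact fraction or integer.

r ∝ Z^-1 · n^2
r₁/r₂ = (2/5)^-1 · (4/2)^2 = 10

10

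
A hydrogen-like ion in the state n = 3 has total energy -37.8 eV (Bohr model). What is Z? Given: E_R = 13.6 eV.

5

E_n = −E_R Z²/n² ⇒ Z² = −E_n n²/E_R = 37.8 × 3² / 13.6 ≈ 25.01
Z = 5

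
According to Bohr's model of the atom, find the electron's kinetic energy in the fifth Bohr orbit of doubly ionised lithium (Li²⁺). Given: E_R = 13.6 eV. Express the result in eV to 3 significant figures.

4.90 eV

For a Coulomb orbit the virial theorem gives K = −E_n.
E_n = −E_R·Z²/n², so K = E_R·Z²/n² = 13.6 × 3²/5² = 4.90 eV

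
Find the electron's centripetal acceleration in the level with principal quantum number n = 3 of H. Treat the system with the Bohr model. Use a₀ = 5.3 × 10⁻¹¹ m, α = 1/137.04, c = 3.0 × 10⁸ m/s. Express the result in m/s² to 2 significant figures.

r = n²a₀/Z = 4.8 × 10⁻¹⁰ m, v = Zαc/n = 7.3 × 10⁵ m/s
a = v²/r = (7.3 × 10⁵)² / 4.8 × 10⁻¹⁰ = 1.1 × 10²¹ m/s²

1.1 × 10²¹ m/s²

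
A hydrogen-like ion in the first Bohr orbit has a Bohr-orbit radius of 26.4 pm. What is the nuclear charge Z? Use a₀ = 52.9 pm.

2

r_n = n²a₀/Z ⇒ Z = n²a₀/r = 1² × 52.9 / 26.4 ≈ 2.00
Z = 2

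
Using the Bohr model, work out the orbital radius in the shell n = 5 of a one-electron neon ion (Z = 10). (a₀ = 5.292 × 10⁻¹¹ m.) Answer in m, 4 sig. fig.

r_n = n²a₀/Z = 5² × 5.292 × 10⁻¹¹ / 10
    = 25 × 5.292 × 10⁻¹¹ / 10 = 1.323 × 10⁻¹⁰ m

1.323 × 10⁻¹⁰ m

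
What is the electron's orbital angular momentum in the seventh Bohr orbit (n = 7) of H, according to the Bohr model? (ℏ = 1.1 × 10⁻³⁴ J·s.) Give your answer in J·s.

L_n = nℏ = 7 × 1.1 × 10⁻³⁴ = 7.7 × 10⁻³⁴ J·s

7.7 × 10⁻³⁴ J·s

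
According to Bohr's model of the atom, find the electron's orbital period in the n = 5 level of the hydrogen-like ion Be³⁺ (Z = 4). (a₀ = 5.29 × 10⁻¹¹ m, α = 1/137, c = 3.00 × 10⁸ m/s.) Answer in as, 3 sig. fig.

r = n²a₀/Z = 5²·5.29 × 10⁻¹¹/4 = 3.31 × 10⁻¹⁰ m
v = Zαc/n = 4·0.00730·3.00 × 10⁸/5 = 1.75 × 10⁶ m/s
T = 2πr/v = 1.19 × 10⁻¹⁵ s = 1190 as

1190 as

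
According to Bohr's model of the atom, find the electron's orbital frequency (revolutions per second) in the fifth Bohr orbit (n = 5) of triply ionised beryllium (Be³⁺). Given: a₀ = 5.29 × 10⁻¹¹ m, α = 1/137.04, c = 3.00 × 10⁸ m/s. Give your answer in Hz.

r = n²a₀/Z = 3.31 × 10⁻¹⁰ m, v = Zαc/n = 1.75 × 10⁶ m/s
f = v/(2πr) = 8.43 × 10¹⁴ Hz

8.43 × 10¹⁴ Hz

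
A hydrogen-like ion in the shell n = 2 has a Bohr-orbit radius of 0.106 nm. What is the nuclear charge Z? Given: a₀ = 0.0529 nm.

r_n = n²a₀/Z ⇒ Z = n²a₀/r = 2² × 0.0529 / 0.106 ≈ 2.00
Z = 2

2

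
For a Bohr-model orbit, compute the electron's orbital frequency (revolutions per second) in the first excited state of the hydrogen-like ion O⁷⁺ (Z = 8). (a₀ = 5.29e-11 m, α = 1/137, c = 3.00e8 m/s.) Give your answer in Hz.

5.27e16 Hz

r = n²a₀/Z = 2.65e-11 m, v = Zαc/n = 8.76e6 m/s
f = v/(2πr) = 5.27e16 Hz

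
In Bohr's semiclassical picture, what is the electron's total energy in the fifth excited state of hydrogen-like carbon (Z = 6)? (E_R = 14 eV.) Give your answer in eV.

E_n = −E_R·Z²/n² = −14 × 6²/6² = -14 eV

-14 eV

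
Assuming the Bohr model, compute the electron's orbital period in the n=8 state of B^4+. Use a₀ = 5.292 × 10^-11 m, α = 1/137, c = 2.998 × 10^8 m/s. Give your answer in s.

r = n²a₀/Z = 8²·5.292 × 10^-11/5 = 6.774 × 10^-10 m
v = Zαc/n = 5·0.007299·2.998 × 10^8/8 = 1.368 × 10^6 m/s
T = 2πr/v = 3.112 × 10^-15 s

3.112 × 10^-15 s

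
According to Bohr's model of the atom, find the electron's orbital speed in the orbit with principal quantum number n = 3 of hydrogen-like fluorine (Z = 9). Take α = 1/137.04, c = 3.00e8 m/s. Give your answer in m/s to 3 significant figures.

v_n = Zαc/n = 9 × 0.00730 × 3.00e8 / 3
    = 6.57e6 m/s

6.57e6 m/s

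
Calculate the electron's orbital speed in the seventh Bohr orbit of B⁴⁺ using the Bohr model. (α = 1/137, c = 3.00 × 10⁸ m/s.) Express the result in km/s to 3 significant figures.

1560 km/s

v_n = Zαc/n = 5 × 0.00730 × 3.00 × 10⁸ / 7
    = 1560 km/s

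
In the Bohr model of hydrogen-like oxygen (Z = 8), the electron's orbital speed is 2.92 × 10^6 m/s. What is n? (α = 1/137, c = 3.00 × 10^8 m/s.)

6

v_n = Zαc/n ⇒ n = Zαc/v = 8 × 0.00730 × 3.00 × 10^8 / 2.92 × 10^6 ≈ 6.00
n = 6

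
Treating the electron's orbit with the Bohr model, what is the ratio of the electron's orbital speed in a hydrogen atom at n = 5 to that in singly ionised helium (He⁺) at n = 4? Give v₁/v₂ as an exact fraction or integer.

2/5

v ∝ Z^1 · n^-1
v₁/v₂ = (1/2)^1 · (5/4)^-1 = 2/5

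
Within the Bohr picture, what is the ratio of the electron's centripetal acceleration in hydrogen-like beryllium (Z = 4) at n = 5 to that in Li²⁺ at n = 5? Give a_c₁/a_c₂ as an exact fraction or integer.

a_c ∝ Z^3 · n^-4
a_c₁/a_c₂ = (4/3)^3 · (5/5)^-4 = 64/27

64/27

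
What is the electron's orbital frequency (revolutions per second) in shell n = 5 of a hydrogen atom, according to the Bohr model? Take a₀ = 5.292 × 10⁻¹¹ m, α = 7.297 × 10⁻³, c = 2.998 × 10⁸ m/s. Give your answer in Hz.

r = n²a₀/Z = 1.323 × 10⁻⁹ m, v = Zαc/n = 4.375 × 10⁵ m/s
f = v/(2πr) = 5.263 × 10¹³ Hz

5.263 × 10¹³ Hz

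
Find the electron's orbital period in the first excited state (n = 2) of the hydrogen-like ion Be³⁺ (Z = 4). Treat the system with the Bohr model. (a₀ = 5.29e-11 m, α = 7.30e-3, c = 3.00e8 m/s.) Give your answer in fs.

r = n²a₀/Z = 2²·5.29e-11/4 = 5.29e-11 m
v = Zαc/n = 4·0.00730·3.00e8/2 = 4.38e6 m/s
T = 2πr/v = 7.59e-17 s = 0.0759 fs

0.0759 fs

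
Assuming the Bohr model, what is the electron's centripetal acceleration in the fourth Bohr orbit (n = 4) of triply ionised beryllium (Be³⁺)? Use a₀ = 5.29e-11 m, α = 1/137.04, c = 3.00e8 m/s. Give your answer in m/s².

r = n²a₀/Z = 2.12e-10 m, v = Zαc/n = 2.19e6 m/s
a = v²/r = (2.19e6)² / 2.12e-10 = 2.26e22 m/s²

2.26e22 m/s²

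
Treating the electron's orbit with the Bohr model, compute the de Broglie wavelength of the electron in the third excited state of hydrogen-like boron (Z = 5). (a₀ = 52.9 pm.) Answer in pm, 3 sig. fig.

266 pm

The Bohr quantisation condition is nλ = 2πr_n.
r_n = n²a₀/Z = 169 pm
λ = 2πr_n/n = 2π·169/4 = 266 pm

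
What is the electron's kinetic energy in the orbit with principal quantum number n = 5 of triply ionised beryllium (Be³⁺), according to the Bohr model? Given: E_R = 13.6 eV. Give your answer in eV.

8.70 eV

For a Coulomb orbit the virial theorem gives K = −E_n.
E_n = −E_R·Z²/n², so K = E_R·Z²/n² = 13.6 × 4²/5² = 8.70 eV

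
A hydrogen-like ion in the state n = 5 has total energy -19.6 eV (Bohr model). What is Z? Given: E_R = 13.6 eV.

6

E_n = −E_R Z²/n² ⇒ Z² = −E_n n²/E_R = 19.6 × 5² / 13.6 ≈ 36.03
Z = 6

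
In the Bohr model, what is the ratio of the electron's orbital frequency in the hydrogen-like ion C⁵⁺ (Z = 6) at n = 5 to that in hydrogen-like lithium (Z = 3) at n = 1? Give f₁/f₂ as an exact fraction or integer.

4/125

f ∝ Z^2 · n^-3
f₁/f₂ = (6/3)^2 · (5/1)^-3 = 4/125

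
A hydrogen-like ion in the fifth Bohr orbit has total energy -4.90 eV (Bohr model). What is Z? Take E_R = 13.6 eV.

3

E_n = −E_R Z²/n² ⇒ Z² = −E_n n²/E_R = 4.90 × 5² / 13.6 ≈ 9.01
Z = 3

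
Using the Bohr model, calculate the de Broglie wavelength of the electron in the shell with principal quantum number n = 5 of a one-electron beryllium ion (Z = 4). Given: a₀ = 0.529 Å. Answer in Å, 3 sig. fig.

The Bohr quantisation condition is nλ = 2πr_n.
r_n = n²a₀/Z = 3.31 Å
λ = 2πr_n/n = 2π·3.31/5 = 4.15 Å

4.15 Å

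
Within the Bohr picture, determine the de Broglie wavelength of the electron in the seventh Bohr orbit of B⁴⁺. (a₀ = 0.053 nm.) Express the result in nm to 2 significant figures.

0.47 nm

The Bohr quantisation condition is nλ = 2πr_n.
r_n = n²a₀/Z = 0.52 nm
λ = 2πr_n/n = 2π·0.52/7 = 0.47 nm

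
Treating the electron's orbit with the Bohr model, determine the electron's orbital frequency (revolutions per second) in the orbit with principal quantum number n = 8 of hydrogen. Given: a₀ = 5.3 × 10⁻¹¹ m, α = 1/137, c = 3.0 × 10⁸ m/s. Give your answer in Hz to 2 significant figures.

1.3 × 10¹³ Hz

r = n²a₀/Z = 3.4 × 10⁻⁹ m, v = Zαc/n = 2.7 × 10⁵ m/s
f = v/(2πr) = 1.3 × 10¹³ Hz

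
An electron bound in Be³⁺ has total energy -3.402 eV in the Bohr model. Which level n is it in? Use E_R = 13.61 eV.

E_n = −E_R Z²/n² ⇒ n² = E_R Z²/(−E_n) = 13.61 × 4² / 3.402 ≈ 64.01
n = 8

8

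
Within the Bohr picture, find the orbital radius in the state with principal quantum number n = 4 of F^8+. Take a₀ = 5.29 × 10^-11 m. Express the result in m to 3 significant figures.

r_n = n²a₀/Z = 4² × 5.29 × 10^-11 / 9
    = 16 × 5.29 × 10^-11 / 9 = 9.40 × 10^-11 m

9.40 × 10^-11 m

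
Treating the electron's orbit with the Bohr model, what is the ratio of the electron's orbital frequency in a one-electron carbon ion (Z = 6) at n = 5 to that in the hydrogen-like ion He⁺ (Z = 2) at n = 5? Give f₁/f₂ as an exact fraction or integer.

9

f ∝ Z^2 · n^-3
f₁/f₂ = (6/2)^2 · (5/5)^-3 = 9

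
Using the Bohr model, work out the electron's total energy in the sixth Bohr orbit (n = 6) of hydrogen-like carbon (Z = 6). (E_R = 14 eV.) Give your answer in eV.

E_n = −E_R·Z²/n² = −14 × 6²/6² = -14 eV

-14 eV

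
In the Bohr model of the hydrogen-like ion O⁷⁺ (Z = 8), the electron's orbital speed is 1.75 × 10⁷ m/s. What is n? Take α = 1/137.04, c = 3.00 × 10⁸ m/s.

1

v_n = Zαc/n ⇒ n = Zαc/v = 8 × 0.00730 × 3.00 × 10⁸ / 1.75 × 10⁷ ≈ 1.00
n = 1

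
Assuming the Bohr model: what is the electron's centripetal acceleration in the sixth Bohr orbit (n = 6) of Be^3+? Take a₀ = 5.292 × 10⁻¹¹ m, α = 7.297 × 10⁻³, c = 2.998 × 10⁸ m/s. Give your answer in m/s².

r = n²a₀/Z = 4.763 × 10⁻¹⁰ m, v = Zαc/n = 1.458 × 10⁶ m/s
a = v²/r = (1.458 × 10⁶)² / 4.763 × 10⁻¹⁰ = 4.466 × 10²¹ m/s²

4.466 × 10²¹ m/s²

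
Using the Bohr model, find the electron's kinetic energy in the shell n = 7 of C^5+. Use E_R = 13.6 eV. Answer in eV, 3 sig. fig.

For a Coulomb orbit the virial theorem gives K = −E_n.
E_n = −E_R·Z²/n², so K = E_R·Z²/n² = 13.6 × 6²/7² = 9.99 eV

9.99 eV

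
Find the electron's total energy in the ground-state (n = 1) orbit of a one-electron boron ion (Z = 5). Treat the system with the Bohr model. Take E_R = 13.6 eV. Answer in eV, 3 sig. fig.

E_n = −E_R·Z²/n² = −13.6 × 5²/1² = -340 eV

-340 eV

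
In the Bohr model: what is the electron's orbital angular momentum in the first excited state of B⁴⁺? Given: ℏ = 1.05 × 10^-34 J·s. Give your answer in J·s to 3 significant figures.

2.10 × 10^-34 J·s

L_n = nℏ = 2 × 1.05 × 10^-34 = 2.10 × 10^-34 J·s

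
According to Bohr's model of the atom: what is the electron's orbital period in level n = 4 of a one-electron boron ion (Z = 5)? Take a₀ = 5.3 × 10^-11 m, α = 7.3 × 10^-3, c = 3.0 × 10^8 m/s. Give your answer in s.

r = n²a₀/Z = 4²·5.3 × 10^-11/5 = 1.7 × 10^-10 m
v = Zαc/n = 5·0.0073·3.0 × 10^8/4 = 2.7 × 10^6 m/s
T = 2πr/v = 3.9 × 10^-16 s

3.9 × 10^-16 s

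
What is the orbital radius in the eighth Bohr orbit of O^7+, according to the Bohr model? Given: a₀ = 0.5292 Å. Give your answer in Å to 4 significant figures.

r_n = n²a₀/Z = 8² × 0.5292 / 8
    = 64 × 0.5292 / 8 = 4.234 Å

4.234 Å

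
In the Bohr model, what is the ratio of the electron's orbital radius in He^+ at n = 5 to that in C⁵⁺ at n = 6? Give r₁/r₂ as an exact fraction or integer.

r ∝ Z^-1 · n^2
r₁/r₂ = (2/6)^-1 · (5/6)^2 = 25/12

25/12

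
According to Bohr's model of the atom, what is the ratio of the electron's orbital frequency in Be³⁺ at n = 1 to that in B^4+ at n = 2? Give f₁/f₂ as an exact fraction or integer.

128/25

f ∝ Z^2 · n^-3
f₁/f₂ = (4/5)^2 · (1/2)^-3 = 128/25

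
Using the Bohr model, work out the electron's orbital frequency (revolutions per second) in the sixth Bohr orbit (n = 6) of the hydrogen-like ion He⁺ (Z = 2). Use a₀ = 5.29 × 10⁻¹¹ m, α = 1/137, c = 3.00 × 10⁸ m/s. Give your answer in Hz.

1.22 × 10¹⁴ Hz

r = n²a₀/Z = 9.52 × 10⁻¹⁰ m, v = Zαc/n = 7.30 × 10⁵ m/s
f = v/(2πr) = 1.22 × 10¹⁴ Hz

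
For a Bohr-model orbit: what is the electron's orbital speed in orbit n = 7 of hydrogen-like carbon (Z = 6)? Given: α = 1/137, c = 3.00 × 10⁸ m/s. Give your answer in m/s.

v_n = Zαc/n = 6 × 0.00730 × 3.00 × 10⁸ / 7
    = 1.88 × 10⁶ m/s

1.88 × 10⁶ m/s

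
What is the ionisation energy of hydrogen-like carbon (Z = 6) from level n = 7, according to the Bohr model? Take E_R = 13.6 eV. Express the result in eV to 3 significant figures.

E_n = −E_R·Z²/n² = −13.6 × 6²/7² eV = -9.99 eV
Ionisation energy = −E_n = 9.99 eV

9.99 eV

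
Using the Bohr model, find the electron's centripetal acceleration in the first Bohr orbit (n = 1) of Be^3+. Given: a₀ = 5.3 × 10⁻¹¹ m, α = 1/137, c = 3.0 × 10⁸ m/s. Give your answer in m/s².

5.8 × 10²⁴ m/s²

r = n²a₀/Z = 1.3 × 10⁻¹¹ m, v = Zαc/n = 8.8 × 10⁶ m/s
a = v²/r = (8.8 × 10⁶)² / 1.3 × 10⁻¹¹ = 5.8 × 10²⁴ m/s²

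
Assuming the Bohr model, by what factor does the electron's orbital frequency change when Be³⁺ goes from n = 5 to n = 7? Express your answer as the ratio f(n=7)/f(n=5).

125/343

f ∝ Z^2 · n^-3; with Z fixed, f ∝ n^-3.
f(n=7)/f(n=5) = (7/5)^-3 = 125/343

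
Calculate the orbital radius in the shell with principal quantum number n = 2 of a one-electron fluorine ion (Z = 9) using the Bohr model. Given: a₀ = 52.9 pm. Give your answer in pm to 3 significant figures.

23.5 pm

r_n = n²a₀/Z = 2² × 52.9 / 9
    = 4 × 52.9 / 9 = 23.5 pm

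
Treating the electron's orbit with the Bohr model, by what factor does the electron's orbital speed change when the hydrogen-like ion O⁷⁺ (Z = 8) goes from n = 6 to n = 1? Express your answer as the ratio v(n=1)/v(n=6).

6

v ∝ Z^1 · n^-1; with Z fixed, v ∝ n^-1.
v(n=1)/v(n=6) = (1/6)^-1 = 6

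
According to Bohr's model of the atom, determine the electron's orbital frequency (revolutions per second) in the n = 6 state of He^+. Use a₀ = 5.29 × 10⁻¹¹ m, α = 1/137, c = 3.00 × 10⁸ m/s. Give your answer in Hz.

1.22 × 10¹⁴ Hz

r = n²a₀/Z = 9.52 × 10⁻¹⁰ m, v = Zαc/n = 7.30 × 10⁵ m/s
f = v/(2πr) = 1.22 × 10¹⁴ Hz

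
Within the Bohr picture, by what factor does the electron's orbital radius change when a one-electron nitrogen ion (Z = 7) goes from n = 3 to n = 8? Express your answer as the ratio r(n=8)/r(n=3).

64/9

r ∝ Z^-1 · n^2; with Z fixed, r ∝ n^2.
r(n=8)/r(n=3) = (8/3)^2 = 64/9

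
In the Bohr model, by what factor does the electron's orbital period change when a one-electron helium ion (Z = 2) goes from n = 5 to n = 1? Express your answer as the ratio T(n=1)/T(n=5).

T ∝ Z^-2 · n^3; with Z fixed, T ∝ n^3.
T(n=1)/T(n=5) = (1/5)^3 = 1/125

1/125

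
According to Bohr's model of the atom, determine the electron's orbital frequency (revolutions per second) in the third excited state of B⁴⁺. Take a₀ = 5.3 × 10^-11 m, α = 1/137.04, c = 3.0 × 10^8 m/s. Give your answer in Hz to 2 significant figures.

r = n²a₀/Z = 1.7 × 10^-10 m, v = Zαc/n = 2.7 × 10^6 m/s
f = v/(2πr) = 2.6 × 10^15 Hz

2.6 × 10^15 Hz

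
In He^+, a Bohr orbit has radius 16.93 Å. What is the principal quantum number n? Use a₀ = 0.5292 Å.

r_n = n²a₀/Z ⇒ n² = rZ/a₀ = 16.93 × 2 / 0.5292 ≈ 63.98
n = 8

8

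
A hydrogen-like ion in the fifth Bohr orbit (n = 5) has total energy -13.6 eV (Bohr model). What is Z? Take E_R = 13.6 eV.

5

E_n = −E_R Z²/n² ⇒ Z² = −E_n n²/E_R = 13.6 × 5² / 13.6 ≈ 25.00
Z = 5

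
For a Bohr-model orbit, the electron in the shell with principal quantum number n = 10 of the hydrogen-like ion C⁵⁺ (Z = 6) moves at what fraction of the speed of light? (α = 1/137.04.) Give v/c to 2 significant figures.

0.0044

v_n = Zαc/n, so v/c = Zα/n = 6 × 0.0073 / 10 = 0.0044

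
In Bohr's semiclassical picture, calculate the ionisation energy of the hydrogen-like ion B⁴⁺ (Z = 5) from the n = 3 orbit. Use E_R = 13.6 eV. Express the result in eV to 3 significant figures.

E_n = −E_R·Z²/n² = −13.6 × 5²/3² eV = -37.8 eV
Ionisation energy = −E_n = 37.8 eV

37.8 eV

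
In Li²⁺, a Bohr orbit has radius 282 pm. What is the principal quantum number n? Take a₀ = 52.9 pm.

r_n = n²a₀/Z ⇒ n² = rZ/a₀ = 282 × 3 / 52.9 ≈ 15.99
n = 4

4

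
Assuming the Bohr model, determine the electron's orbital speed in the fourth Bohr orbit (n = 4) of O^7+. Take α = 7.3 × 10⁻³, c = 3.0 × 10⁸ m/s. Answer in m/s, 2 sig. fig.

v_n = Zαc/n = 8 × 0.0073 × 3.0 × 10⁸ / 4
    = 4.4 × 10⁶ m/s

4.4 × 10⁶ m/s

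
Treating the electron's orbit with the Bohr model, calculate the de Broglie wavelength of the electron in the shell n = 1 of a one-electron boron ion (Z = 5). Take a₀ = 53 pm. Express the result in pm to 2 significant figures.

67 pm

The Bohr quantisation condition is nλ = 2πr_n.
r_n = n²a₀/Z = 11 pm
λ = 2πr_n/n = 2π·11/1 = 67 pm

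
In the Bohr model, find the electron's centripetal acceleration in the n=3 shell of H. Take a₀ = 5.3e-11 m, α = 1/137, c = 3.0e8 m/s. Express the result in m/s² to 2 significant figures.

r = n²a₀/Z = 4.8e-10 m, v = Zαc/n = 7.3e5 m/s
a = v²/r = (7.3e5)² / 4.8e-10 = 1.1e21 m/s²

1.1e21 m/s²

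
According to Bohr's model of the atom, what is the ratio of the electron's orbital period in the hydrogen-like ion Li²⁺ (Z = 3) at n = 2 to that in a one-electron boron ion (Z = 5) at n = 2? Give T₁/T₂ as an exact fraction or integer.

T ∝ Z^-2 · n^3
T₁/T₂ = (3/5)^-2 · (2/2)^3 = 25/9

25/9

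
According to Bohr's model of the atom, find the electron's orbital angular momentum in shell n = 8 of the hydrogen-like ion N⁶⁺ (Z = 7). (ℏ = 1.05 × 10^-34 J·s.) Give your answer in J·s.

L_n = nℏ = 8 × 1.05 × 10^-34 = 8.40 × 10^-34 J·s

8.40 × 10^-34 J·s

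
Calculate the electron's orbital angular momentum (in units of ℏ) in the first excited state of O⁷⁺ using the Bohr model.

2

L_n = nℏ, so L/ℏ = n = 2.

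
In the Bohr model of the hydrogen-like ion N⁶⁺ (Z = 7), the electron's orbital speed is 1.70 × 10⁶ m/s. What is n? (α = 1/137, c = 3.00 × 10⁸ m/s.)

9

v_n = Zαc/n ⇒ n = Zαc/v = 7 × 0.00730 × 3.00 × 10⁸ / 1.70 × 10⁶ ≈ 9.02
n = 9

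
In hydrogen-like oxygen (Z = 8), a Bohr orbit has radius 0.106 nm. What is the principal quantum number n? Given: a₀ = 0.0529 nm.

r_n = n²a₀/Z ⇒ n² = rZ/a₀ = 0.106 × 8 / 0.0529 ≈ 16.03
n = 4

4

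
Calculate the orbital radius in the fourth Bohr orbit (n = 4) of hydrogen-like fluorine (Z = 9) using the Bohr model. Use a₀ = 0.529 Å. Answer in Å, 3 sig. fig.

0.940 Å

r_n = n²a₀/Z = 4² × 0.529 / 9
    = 16 × 0.529 / 9 = 0.940 Å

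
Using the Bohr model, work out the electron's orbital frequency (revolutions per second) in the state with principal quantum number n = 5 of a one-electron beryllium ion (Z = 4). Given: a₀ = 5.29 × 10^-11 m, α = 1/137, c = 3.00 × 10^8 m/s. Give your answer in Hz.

8.43 × 10^14 Hz

r = n²a₀/Z = 3.31 × 10^-10 m, v = Zαc/n = 1.75 × 10^6 m/s
f = v/(2πr) = 8.43 × 10^14 Hz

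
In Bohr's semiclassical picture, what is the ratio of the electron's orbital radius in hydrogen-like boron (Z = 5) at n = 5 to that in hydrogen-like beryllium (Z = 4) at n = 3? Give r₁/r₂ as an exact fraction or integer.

r ∝ Z^-1 · n^2
r₁/r₂ = (5/4)^-1 · (5/3)^2 = 20/9

20/9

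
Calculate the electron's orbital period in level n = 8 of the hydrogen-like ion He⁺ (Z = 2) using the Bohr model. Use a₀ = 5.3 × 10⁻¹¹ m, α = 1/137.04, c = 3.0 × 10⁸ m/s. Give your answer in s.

1.9 × 10⁻¹⁴ s

r = n²a₀/Z = 8²·5.3 × 10⁻¹¹/2 = 1.7 × 10⁻⁹ m
v = Zαc/n = 2·0.0073·3.0 × 10⁸/8 = 5.5 × 10⁵ m/s
T = 2πr/v = 1.9 × 10⁻¹⁴ s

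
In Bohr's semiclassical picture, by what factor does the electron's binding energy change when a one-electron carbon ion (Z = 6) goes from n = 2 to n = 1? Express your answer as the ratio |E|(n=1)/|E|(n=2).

4

|E| ∝ Z^2 · n^-2; with Z fixed, |E| ∝ n^-2.
|E|(n=1)/|E|(n=2) = (1/2)^-2 = 4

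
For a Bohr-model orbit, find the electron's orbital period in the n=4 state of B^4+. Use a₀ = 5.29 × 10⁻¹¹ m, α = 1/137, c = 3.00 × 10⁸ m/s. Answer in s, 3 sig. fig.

3.89 × 10⁻¹⁶ s

r = n²a₀/Z = 4²·5.29 × 10⁻¹¹/5 = 1.69 × 10⁻¹⁰ m
v = Zαc/n = 5·0.00730·3.00 × 10⁸/4 = 2.74 × 10⁶ m/s
T = 2πr/v = 3.89 × 10⁻¹⁶ s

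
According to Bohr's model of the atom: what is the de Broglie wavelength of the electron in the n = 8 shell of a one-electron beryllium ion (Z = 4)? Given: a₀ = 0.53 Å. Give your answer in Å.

The Bohr quantisation condition is nλ = 2πr_n.
r_n = n²a₀/Z = 8.5 Å
λ = 2πr_n/n = 2π·8.5/8 = 6.7 Å

6.7 Å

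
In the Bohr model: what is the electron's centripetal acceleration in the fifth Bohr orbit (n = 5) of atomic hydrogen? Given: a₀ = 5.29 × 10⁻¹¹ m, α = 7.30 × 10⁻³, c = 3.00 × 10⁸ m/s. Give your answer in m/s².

r = n²a₀/Z = 1.32 × 10⁻⁹ m, v = Zαc/n = 4.38 × 10⁵ m/s
a = v²/r = (4.38 × 10⁵)² / 1.32 × 10⁻⁹ = 1.45 × 10²⁰ m/s²

1.45 × 10²⁰ m/s²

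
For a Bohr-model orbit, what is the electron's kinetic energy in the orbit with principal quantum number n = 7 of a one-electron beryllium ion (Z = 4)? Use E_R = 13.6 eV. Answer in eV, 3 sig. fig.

4.44 eV

For a Coulomb orbit the virial theorem gives K = −E_n.
E_n = −E_R·Z²/n², so K = E_R·Z²/n² = 13.6 × 4²/7² = 4.44 eV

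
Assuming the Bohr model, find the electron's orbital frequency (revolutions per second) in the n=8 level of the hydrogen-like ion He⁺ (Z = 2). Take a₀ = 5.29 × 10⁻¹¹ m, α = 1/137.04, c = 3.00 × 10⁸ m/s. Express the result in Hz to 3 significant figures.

r = n²a₀/Z = 1.69 × 10⁻⁹ m, v = Zαc/n = 5.47 × 10⁵ m/s
f = v/(2πr) = 5.15 × 10¹³ Hz

5.15 × 10¹³ Hz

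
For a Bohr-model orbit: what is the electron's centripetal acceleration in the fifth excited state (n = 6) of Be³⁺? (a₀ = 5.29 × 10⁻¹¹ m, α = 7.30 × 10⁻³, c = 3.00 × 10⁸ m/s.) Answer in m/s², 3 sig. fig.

4.48 × 10²¹ m/s²

r = n²a₀/Z = 4.76 × 10⁻¹⁰ m, v = Zαc/n = 1.46 × 10⁶ m/s
a = v²/r = (1.46 × 10⁶)² / 4.76 × 10⁻¹⁰ = 4.48 × 10²¹ m/s²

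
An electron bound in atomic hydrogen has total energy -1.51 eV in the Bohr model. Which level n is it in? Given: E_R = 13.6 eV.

3

E_n = −E_R Z²/n² ⇒ n² = E_R Z²/(−E_n) = 13.6 × 1² / 1.51 ≈ 9.01
n = 3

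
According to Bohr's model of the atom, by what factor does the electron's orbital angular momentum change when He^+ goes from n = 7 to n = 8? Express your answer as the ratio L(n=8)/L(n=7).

L = nℏ depends only on n, so L ∝ n.
L(n=8)/L(n=7) = (8/7)^1 = 8/7

8/7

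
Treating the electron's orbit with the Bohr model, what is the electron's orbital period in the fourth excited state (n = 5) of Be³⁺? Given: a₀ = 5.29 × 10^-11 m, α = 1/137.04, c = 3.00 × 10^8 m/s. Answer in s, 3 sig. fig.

r = n²a₀/Z = 5²·5.29 × 10^-11/4 = 3.31 × 10^-10 m
v = Zαc/n = 4·0.00730·3.00 × 10^8/5 = 1.75 × 10^6 m/s
T = 2πr/v = 1.19 × 10^-15 s

1.19 × 10^-15 s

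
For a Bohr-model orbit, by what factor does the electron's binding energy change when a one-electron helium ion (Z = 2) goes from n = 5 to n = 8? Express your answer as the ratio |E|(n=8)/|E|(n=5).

|E| ∝ Z^2 · n^-2; with Z fixed, |E| ∝ n^-2.
|E|(n=8)/|E|(n=5) = (8/5)^-2 = 25/64

25/64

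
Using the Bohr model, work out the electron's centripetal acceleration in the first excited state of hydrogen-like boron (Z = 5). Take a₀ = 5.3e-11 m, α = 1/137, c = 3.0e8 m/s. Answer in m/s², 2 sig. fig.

7.1e23 m/s²

r = n²a₀/Z = 4.2e-11 m, v = Zαc/n = 5.5e6 m/s
a = v²/r = (5.5e6)² / 4.2e-11 = 7.1e23 m/s²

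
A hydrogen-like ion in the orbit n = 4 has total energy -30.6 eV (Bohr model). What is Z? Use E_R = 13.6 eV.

6

E_n = −E_R Z²/n² ⇒ Z² = −E_n n²/E_R = 30.6 × 4² / 13.6 ≈ 36.00
Z = 6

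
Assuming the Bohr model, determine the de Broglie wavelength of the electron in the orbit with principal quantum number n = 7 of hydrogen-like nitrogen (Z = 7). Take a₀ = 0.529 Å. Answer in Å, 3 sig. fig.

The Bohr quantisation condition is nλ = 2πr_n.
r_n = n²a₀/Z = 3.70 Å
λ = 2πr_n/n = 2π·3.70/7 = 3.32 Å

3.32 Å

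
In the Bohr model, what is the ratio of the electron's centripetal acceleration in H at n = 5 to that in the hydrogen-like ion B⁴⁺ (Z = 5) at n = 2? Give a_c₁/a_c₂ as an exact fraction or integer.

16/78125

a_c ∝ Z^3 · n^-4
a_c₁/a_c₂ = (1/5)^3 · (5/2)^-4 = 16/78125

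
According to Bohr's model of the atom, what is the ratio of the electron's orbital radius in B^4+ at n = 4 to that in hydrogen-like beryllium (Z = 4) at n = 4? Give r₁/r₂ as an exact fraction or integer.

4/5

r ∝ Z^-1 · n^2
r₁/r₂ = (5/4)^-1 · (4/4)^2 = 4/5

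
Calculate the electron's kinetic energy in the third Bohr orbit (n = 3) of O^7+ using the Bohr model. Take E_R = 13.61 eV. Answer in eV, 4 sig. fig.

96.78 eV

For a Coulomb orbit the virial theorem gives K = −E_n.
E_n = −E_R·Z²/n², so K = E_R·Z²/n² = 13.61 × 8²/3² = 96.78 eV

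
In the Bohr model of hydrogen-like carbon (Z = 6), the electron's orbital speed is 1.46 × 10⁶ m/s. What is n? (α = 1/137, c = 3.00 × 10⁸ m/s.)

v_n = Zαc/n ⇒ n = Zαc/v = 6 × 0.00730 × 3.00 × 10⁸ / 1.46 × 10⁶ ≈ 9.00
n = 9

9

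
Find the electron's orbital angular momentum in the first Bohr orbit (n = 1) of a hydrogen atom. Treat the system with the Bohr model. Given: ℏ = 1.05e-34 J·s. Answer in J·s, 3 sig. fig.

1.05e-34 J·s

L_n = nℏ = 1 × 1.05e-34 = 1.05e-34 J·s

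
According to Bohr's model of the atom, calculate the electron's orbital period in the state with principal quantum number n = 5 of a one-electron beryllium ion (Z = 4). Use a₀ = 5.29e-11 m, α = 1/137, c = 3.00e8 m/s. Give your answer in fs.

1.19 fs

r = n²a₀/Z = 5²·5.29e-11/4 = 3.31e-10 m
v = Zαc/n = 4·0.00730·3.00e8/5 = 1.75e6 m/s
T = 2πr/v = 1.19e-15 s = 1.19 fs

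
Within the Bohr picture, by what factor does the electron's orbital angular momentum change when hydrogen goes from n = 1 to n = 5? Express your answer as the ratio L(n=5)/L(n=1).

5

L = nℏ depends only on n, so L ∝ n.
L(n=5)/L(n=1) = (5/1)^1 = 5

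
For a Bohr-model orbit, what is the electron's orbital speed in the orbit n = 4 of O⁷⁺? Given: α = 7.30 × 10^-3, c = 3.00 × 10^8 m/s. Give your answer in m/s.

4.38 × 10^6 m/s

v_n = Zαc/n = 8 × 0.00730 × 3.00 × 10^8 / 4
    = 4.38 × 10^6 m/s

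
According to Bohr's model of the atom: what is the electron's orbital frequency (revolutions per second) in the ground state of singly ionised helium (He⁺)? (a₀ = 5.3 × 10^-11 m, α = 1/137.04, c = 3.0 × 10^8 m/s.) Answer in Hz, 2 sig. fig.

r = n²a₀/Z = 2.6 × 10^-11 m, v = Zαc/n = 4.4 × 10^6 m/s
f = v/(2πr) = 2.6 × 10^16 Hz

2.6 × 10^16 Hz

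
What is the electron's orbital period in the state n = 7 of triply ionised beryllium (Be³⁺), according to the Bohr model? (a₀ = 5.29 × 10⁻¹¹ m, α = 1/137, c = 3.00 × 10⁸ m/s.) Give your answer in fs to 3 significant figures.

r = n²a₀/Z = 7²·5.29 × 10⁻¹¹/4 = 6.48 × 10⁻¹⁰ m
v = Zαc/n = 4·0.00730·3.00 × 10⁸/7 = 1.25 × 10⁶ m/s
T = 2πr/v = 3.25 × 10⁻¹⁵ s = 3.25 fs

3.25 fs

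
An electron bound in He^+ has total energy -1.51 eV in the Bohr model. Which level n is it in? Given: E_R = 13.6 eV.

6

E_n = −E_R Z²/n² ⇒ n² = E_R Z²/(−E_n) = 13.6 × 2² / 1.51 ≈ 36.03
n = 6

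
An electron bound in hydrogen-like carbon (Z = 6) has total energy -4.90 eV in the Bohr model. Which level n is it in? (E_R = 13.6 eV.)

E_n = −E_R Z²/n² ⇒ n² = E_R Z²/(−E_n) = 13.6 × 6² / 4.90 ≈ 99.92
n = 10

10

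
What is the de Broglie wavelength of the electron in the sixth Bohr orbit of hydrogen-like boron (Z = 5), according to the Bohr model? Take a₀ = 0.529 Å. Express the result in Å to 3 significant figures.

The Bohr quantisation condition is nλ = 2πr_n.
r_n = n²a₀/Z = 3.81 Å
λ = 2πr_n/n = 2π·3.81/6 = 3.99 Å

3.99 Å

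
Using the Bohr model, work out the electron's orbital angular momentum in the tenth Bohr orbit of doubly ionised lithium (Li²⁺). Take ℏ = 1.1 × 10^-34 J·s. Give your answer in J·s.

L_n = nℏ = 10 × 1.1 × 10^-34 = 1.1 × 10^-33 J·s

1.1 × 10^-33 J·s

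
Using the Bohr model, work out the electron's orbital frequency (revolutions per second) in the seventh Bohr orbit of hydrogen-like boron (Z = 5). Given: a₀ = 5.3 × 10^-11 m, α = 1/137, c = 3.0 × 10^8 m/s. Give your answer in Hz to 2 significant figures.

4.8 × 10^14 Hz

r = n²a₀/Z = 5.2 × 10^-10 m, v = Zαc/n = 1.6 × 10^6 m/s
f = v/(2πr) = 4.8 × 10^14 Hz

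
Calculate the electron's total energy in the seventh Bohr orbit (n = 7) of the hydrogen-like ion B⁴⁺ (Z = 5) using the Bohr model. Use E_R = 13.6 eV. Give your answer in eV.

E_n = −E_R·Z²/n² = −13.6 × 5²/7² = -6.94 eV

-6.94 eV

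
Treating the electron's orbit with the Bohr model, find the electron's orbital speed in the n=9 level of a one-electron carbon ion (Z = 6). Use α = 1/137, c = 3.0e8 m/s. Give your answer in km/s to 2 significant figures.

1500 km/s

v_n = Zαc/n = 6 × 0.0073 × 3.0e8 / 9
    = 1500 km/s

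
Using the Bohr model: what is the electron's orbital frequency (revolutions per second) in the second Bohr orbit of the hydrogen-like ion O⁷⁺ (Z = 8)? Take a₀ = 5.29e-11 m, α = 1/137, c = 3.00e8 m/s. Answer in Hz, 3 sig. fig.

5.27e16 Hz

r = n²a₀/Z = 2.65e-11 m, v = Zαc/n = 8.76e6 m/s
f = v/(2πr) = 5.27e16 Hz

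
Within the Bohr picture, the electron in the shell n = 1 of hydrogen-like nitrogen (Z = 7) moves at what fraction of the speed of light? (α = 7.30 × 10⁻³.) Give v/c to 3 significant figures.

0.0511

v_n = Zαc/n, so v/c = Zα/n = 7 × 0.00730 / 1 = 0.0511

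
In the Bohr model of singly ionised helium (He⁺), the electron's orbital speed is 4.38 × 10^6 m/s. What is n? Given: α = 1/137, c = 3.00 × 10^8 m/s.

v_n = Zαc/n ⇒ n = Zαc/v = 2 × 0.00730 × 3.00 × 10^8 / 4.38 × 10^6 ≈ 1.00
n = 1

1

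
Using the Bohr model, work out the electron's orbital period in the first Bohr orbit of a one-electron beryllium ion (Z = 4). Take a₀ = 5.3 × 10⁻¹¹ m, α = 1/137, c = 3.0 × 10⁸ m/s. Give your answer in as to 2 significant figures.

9.5 as

r = n²a₀/Z = 1²·5.3 × 10⁻¹¹/4 = 1.3 × 10⁻¹¹ m
v = Zαc/n = 4·0.0073·3.0 × 10⁸/1 = 8.8 × 10⁶ m/s
T = 2πr/v = 9.5 × 10⁻¹⁸ s = 9.5 as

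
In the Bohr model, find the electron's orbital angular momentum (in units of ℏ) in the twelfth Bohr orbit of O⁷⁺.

12

L_n = nℏ, so L/ℏ = n = 12.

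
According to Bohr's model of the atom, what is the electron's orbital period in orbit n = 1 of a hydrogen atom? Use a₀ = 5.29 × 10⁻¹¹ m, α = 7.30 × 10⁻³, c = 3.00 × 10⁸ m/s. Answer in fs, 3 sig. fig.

r = n²a₀/Z = 1²·5.29 × 10⁻¹¹/1 = 5.29 × 10⁻¹¹ m
v = Zαc/n = 1·0.00730·3.00 × 10⁸/1 = 2.19 × 10⁶ m/s
T = 2πr/v = 1.52 × 10⁻¹⁶ s = 0.152 fs

0.152 fs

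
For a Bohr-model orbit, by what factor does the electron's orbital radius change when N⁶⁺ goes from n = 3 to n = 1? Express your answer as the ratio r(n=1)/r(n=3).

r ∝ Z^-1 · n^2; with Z fixed, r ∝ n^2.
r(n=1)/r(n=3) = (1/3)^2 = 1/9

1/9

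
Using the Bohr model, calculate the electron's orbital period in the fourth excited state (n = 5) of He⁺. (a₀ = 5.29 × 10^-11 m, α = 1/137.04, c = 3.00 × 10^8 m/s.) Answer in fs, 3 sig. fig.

4.74 fs

r = n²a₀/Z = 5²·5.29 × 10^-11/2 = 6.61 × 10^-10 m
v = Zαc/n = 2·0.00730·3.00 × 10^8/5 = 8.76 × 10^5 m/s
T = 2πr/v = 4.74 × 10^-15 s = 4.74 fs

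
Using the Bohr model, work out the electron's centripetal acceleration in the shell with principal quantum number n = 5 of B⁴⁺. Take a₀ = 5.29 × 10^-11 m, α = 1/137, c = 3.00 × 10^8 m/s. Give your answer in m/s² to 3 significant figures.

r = n²a₀/Z = 2.64 × 10^-10 m, v = Zαc/n = 2.19 × 10^6 m/s
a = v²/r = (2.19 × 10^6)² / 2.64 × 10^-10 = 1.81 × 10^22 m/s²

1.81 × 10^22 m/s²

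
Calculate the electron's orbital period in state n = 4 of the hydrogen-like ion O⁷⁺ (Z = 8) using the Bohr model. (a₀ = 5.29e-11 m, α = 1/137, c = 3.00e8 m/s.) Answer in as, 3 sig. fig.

152 as

r = n²a₀/Z = 4²·5.29e-11/8 = 1.06e-10 m
v = Zαc/n = 8·0.00730·3.00e8/4 = 4.38e6 m/s
T = 2πr/v = 1.52e-16 s = 152 as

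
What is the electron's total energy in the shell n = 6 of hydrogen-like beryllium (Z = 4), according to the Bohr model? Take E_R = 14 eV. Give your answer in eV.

-6.2 eV

E_n = −E_R·Z²/n² = −14 × 4²/6² = -6.2 eV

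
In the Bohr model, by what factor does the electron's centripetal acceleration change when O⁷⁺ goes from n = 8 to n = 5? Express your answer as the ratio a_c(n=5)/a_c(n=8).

a_c ∝ Z^3 · n^-4; with Z fixed, a_c ∝ n^-4.
a_c(n=5)/a_c(n=8) = (5/8)^-4 = 4096/625

4096/625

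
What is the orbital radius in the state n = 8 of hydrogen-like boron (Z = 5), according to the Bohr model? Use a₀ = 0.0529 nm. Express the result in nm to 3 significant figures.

0.677 nm

r_n = n²a₀/Z = 8² × 0.0529 / 5
    = 64 × 0.0529 / 5 = 0.677 nm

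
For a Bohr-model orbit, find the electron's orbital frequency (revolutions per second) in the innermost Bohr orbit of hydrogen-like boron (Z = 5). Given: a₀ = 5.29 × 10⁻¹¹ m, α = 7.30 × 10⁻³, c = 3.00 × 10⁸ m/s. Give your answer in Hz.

1.65 × 10¹⁷ Hz

r = n²a₀/Z = 1.06 × 10⁻¹¹ m, v = Zαc/n = 1.09 × 10⁷ m/s
f = v/(2πr) = 1.65 × 10¹⁷ Hz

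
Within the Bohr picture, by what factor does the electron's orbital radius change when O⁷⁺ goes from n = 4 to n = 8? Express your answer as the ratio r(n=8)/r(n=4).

r ∝ Z^-1 · n^2; with Z fixed, r ∝ n^2.
r(n=8)/r(n=4) = (8/4)^2 = 4

4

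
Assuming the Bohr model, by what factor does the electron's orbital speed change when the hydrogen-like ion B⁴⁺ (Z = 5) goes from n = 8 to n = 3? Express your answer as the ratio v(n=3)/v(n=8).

8/3

v ∝ Z^1 · n^-1; with Z fixed, v ∝ n^-1.
v(n=3)/v(n=8) = (3/8)^-1 = 8/3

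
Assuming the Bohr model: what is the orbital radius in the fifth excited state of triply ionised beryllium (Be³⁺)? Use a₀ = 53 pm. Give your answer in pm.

480 pm

r_n = n²a₀/Z = 6² × 53 / 4
    = 36 × 53 / 4 = 480 pm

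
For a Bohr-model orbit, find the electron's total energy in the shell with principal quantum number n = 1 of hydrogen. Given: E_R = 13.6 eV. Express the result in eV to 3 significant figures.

E_n = −E_R·Z²/n² = −13.6 × 1²/1² = -13.6 eV

-13.6 eV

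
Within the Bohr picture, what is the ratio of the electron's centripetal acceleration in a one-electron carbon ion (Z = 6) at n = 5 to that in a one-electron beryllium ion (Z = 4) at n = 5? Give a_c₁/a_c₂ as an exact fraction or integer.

a_c ∝ Z^3 · n^-4
a_c₁/a_c₂ = (6/4)^3 · (5/5)^-4 = 27/8

27/8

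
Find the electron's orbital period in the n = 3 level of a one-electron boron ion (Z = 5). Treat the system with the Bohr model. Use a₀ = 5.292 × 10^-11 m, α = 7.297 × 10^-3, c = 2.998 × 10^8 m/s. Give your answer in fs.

r = n²a₀/Z = 3²·5.292 × 10^-11/5 = 9.526 × 10^-11 m
v = Zαc/n = 5·0.007297·2.998 × 10^8/3 = 3.646 × 10^6 m/s
T = 2πr/v = 1.642 × 10^-16 s = 0.1642 fs

0.1642 fs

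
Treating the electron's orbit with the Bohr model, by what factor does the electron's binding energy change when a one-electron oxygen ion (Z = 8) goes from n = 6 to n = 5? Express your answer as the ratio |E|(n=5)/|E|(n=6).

|E| ∝ Z^2 · n^-2; with Z fixed, |E| ∝ n^-2.
|E|(n=5)/|E|(n=6) = (5/6)^-2 = 36/25

36/25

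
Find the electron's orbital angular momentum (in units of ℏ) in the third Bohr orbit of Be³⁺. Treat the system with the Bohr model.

3

L_n = nℏ, so L/ℏ = n = 3.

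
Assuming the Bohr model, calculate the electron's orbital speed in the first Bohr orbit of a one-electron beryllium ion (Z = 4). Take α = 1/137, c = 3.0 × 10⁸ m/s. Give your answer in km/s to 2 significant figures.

v_n = Zαc/n = 4 × 0.0073 × 3.0 × 10⁸ / 1
    = 8800 km/s

8800 km/s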